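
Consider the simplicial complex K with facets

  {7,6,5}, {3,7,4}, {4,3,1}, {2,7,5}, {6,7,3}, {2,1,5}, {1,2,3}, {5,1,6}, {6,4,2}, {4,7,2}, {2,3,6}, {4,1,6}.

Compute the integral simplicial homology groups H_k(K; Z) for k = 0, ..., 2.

H_0 ≅ Z,  H_1 ≅ Z/2,  H_2 = 0.

Fix the vertex order 1 < 2 < 3 < 4 < 5 < 6 < 7 and write every simplex with vertices in increasing order. Then dim K = 2 and the simplices of K are:

  0-simplices (7): [1], [2], [3], [4], [5], [6], [7]
  1-simplices (18): [1,2], [1,3], [1,4], [1,5], [1,6], [2,3], [2,4], [2,5], [2,6], [2,7], [3,4], [3,6], [3,7], [4,6], [4,7], [5,6], [5,7], [6,7]
  2-simplices (12): [1,2,3], [1,2,5], [1,3,4], [1,4,6], [1,5,6], [2,3,6], [2,4,6], [2,4,7], [2,5,7], [3,4,7], [3,6,7], [5,6,7]

so the chain groups are C_0 ≅ Z^7, C_1 ≅ Z^18, C_2 ≅ Z^12.

The boundary map ∂_1: C_1 → C_0 maps an edge to its endpoints' difference, ∂[p,q] = q − p. For instance
  ∂[2,3] = [3] − [2].
As a 7×18 matrix over Z this has rank 6, with invariant factors (1,1,1,1,1,1).

Boundary ∂_2: C_2 → C_1 acts by ∂[p,q,r] = [q,r] − [p,r] + [p,q]. For instance
  ∂[1,3,4] = [3,4] − [1,4] + [1,3],
  ∂[2,4,6] = [4,6] − [2,6] + [2,4].
The 18×12 boundary matrix has rank 12 and Smith normal form diag(1,1,1,1,1,1,1,1,1,1,1,2).

Reading off H_k = ker ∂_k / im ∂_{k+1}:

  H_0: rank C_0 − rank ∂_1 = 7 − 6 = 1, and the invariant factors of ∂_1 are all 1, so H_0 ≅ Z.
  H_1: rank ker ∂_1 − rank ∂_2 = (18 − 6) − 12 = 0, and ∂_2 has invariant factor 2 > 1, so H_1 ≅ Z/2.
  H_2: rank ker ∂_2 − rank ∂_3 = (12 − 12) − 0 = 0, and there is no ∂_3, so H_2 ≅ 0.

As a check, the Euler characteristic is 7 − 18 + 12 = 1, which agrees with 1 − 0 + 0 = 1.
(K is a triangulation of the real projective plane RP^2.)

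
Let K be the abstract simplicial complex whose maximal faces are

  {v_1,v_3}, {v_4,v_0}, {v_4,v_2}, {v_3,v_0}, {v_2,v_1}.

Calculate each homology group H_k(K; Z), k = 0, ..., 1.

Order the vertices as v_0 < v_1 < v_2 < v_3 < v_4. Listing each simplex with vertices in this order, K has dimension 1 with simplices:

  0-simplices (5): [v_0], [v_1], [v_2], [v_3], [v_4]
  1-simplices (5): [v_0,v_3], [v_0,v_4], [v_1,v_2], [v_1,v_3], [v_2,v_4]

giving chain groups C_0 ≅ Z^5, C_1 ≅ Z^5.

∂_1: C_1 → C_0 is given by ∂[p,q] = [q] − [p]. For instance
  ∂[v_0,v_4] = [v_4] − [v_0].
This gives a 5×5 integer matrix of rank 4; reducing to Smith normal form yields diagonal entries (1,1,1,1).

From H_k ≅ ker(∂_k) / im(∂_{k+1}) we obtain:

  H_0: rank C_0 − rank ∂_1 = 5 − 4 = 1, and the invariant factors of ∂_1 are all 1, so H_0 = Z.
  H_1: rank ker ∂_1 − rank ∂_2 = (5 − 4) − 0 = 1, and there is no ∂_2, so H_1 = Z.

(K is a triangulation of the circle S^1.)

H_0 ≅ Z,  H_1 ≅ Z.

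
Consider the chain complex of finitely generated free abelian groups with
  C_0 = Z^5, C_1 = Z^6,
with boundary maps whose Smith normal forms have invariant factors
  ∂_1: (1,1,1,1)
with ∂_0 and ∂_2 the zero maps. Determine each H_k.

H_0: b_0 = 5 − 0 − 4 = 1; torsion from ∂_1 factors > 1: none. So H_0 = Z.
H_1: b_1 = 6 − 4 − 0 = 2; torsion from ∂_2 factors > 1: none. So H_1 = Z^2.

H_0 = Z,  H_1 = Z^2.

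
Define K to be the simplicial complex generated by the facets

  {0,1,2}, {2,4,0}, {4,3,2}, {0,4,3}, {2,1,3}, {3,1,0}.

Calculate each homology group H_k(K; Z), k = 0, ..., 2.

H_0 ≅ Z,  H_1 = 0,  H_2 ≅ Z.

Fix the vertex order 0 < 1 < 2 < 3 < 4 and write every simplex with vertices in increasing order. Then dim K = 2 and the simplices of K are:

  0-simplices (5): [0], [1], [2], [3], [4]
  1-simplices (9): [0,1], [0,2], [0,3], [0,4], [1,2], [1,3], [2,3], [2,4], [3,4]
  2-simplices (6): [0,1,2], [0,1,3], [0,2,4], [0,3,4], [1,2,3], [2,3,4]

Hence C_0 ≅ Z^5, C_1 ≅ Z^9, C_2 ≅ Z^6.

Boundary ∂_1: C_1 → C_0 sends each edge [p,q] (with p < q) to q − p. For instance
  ∂[0,3] = [3] − [0].
As a 5×9 matrix over Z this has rank 4, with invariant factors (1,1,1,1).

∂_2: C_2 → C_1 sends each 2-simplex [p,q,r] to [q,r] − [p,r] + [p,q]. For instance
  ∂[0,1,2] = [1,2] − [0,2] + [0,1],
  ∂[0,3,4] = [3,4] − [0,4] + [0,3].
The 9×6 boundary matrix has rank 5 and Smith normal form diag(1,1,1,1,1).

Reading off H_k = ker ∂_k / im ∂_{k+1}:

  H_0: rank C_0 − rank ∂_1 = 5 − 4 = 1, and the invariant factors of ∂_1 are all 1, so H_0 = Z.
  H_1: rank ker ∂_1 − rank ∂_2 = (9 − 4) − 5 = 0, and the invariant factors of ∂_2 are all 1, so H_1 = 0.
  H_2: rank ker ∂_2 − rank ∂_3 = (6 − 5) − 0 = 1, and there is no ∂_3, so H_2 = Z.

(K is a triangulation of the 2-sphere S^2.)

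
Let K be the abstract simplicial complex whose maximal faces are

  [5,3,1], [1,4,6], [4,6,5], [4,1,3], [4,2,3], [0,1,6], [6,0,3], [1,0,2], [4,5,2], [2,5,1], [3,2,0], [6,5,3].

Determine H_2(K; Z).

Fix the vertex order 0 < 1 < 2 < 3 < 4 < 5 < 6 and write every simplex with vertices in increasing order. Then dim K = 2 and the simplices of K are:

  0-simplices (7): [0], [1], [2], [3], [4], [5], [6]
  1-simplices (18): [0,1], [0,2], [0,3], [0,6], [1,2], [1,3], [1,4], [1,5], [1,6], [2,3], [2,4], [2,5], [3,4], [3,5], [3,6], [4,5], [4,6], [5,6]
  2-simplices (12): [0,1,2], [0,1,6], [0,2,3], [0,3,6], [1,2,5], [1,3,4], [1,3,5], [1,4,6], [2,3,4], [2,4,5], [3,5,6], [4,5,6]

giving chain groups C_0 ≅ Z^7, C_1 ≅ Z^18, C_2 ≅ Z^12.

∂_1: C_1 → C_0 sends each edge [p,q] (with p < q) to q − p. For instance
  ∂[4,5] = [5] − [4].
As a 7×18 matrix over Z this has rank 6, with invariant factors (1,1,1,1,1,1).

The boundary map ∂_2: C_2 → C_1 sends each 2-simplex [p,q,r] to [q,r] − [p,r] + [p,q]. For instance
  ∂[0,1,6] = [1,6] − [0,6] + [0,1],
  ∂[2,4,5] = [4,5] − [2,5] + [2,4].
As a 18×12 matrix over Z this has rank 12, with invariant factors (1,1,1,1,1,1,1,1,1,1,1,2).

Computing H_k = (kernel of ∂_k) / (image of ∂_{k+1}):

  H_2: rank ker ∂_2 − rank ∂_3 = (12 − 12) − 0 = 0, and there is no ∂_3, so H_2 = 0.

(K is a triangulation of the real projective plane RP^2.)

H_2 ≅ 0.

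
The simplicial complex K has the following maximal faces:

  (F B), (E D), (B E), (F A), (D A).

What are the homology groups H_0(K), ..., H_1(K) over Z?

Fix the vertex order A < B < D < E < F and write every simplex with vertices in increasing order. Then dim K = 1 and the simplices of K are:

  0-simplices (5): A, B, D, E, F
  1-simplices (5): AD, AF, BE, BF, DE

Hence C_0 ≅ Z^5, C_1 ≅ Z^5.

Boundary ∂_1: C_1 → C_0 sends each edge [p,q] (with p < q) to q − p.
The resulting 5×5 matrix has rank 4, and its Smith normal form has invariant factors (1,1,1,1).

From H_k ≅ ker(∂_k) / im(∂_{k+1}) we obtain:

  H_0: rank C_0 − rank ∂_1 = 5 − 4 = 1, and the invariant factors of ∂_1 are all 1, so H_0 ≅ Z.
  H_1: rank ker ∂_1 − rank ∂_2 = (5 − 4) − 0 = 1, and there is no ∂_2, so H_1 ≅ Z.

As a check, the Euler characteristic is 5 − 5 = 0, which agrees with 1 − 1 = 0.

H_0 = Z,  H_1 = Z.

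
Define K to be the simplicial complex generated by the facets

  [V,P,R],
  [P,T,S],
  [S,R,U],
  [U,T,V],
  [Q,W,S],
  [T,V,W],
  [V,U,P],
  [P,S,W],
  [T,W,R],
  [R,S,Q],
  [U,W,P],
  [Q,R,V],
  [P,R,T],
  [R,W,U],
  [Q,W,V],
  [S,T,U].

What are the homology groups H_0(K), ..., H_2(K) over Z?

H_0 ≅ Z,  H_1 ≅ Z^2,  H_2 ≅ Z.

We work with the vertex ordering P < Q < R < S < T < U < V < W. The simplices of K, each written with vertices in increasing order, are:

  0-simplices (8): P, Q, R, S, T, U, V, W
  1-simplices (24): PR, PS, PT, PU, PV, PW, QR, QS, QV, QW, RS, RT, RU, RV, RW, ST, SU, SW, TU, TV, TW, UV, UW, VW
  2-simplices (16): PRT, PRV, PST, PSW, PUV, PUW, QRS, QRV, QSW, QVW, RSU, RTW, RUW, STU, TUV, TVW

giving chain groups C_0 ≅ Z^8, C_1 ≅ Z^24, C_2 ≅ Z^16.

∂_1: C_1 → C_0 sends each edge [p,q] (with p < q) to q − p. For instance
  ∂PU = U − P.
As a 8×24 matrix over Z this has rank 7, with invariant factors (1,1,1,1,1,1,1).

Boundary ∂_2: C_2 → C_1 sends each 2-simplex [p,q,r] to [q,r] − [p,r] + [p,q]. For instance
  ∂PUV = UV − PV + PU,
  ∂PRV = RV − PV + PR.
This gives a 24×16 integer matrix of rank 15; reducing to Smith normal form yields diagonal entries (1,1,1,1,1,1,1,1,1,1,1,1,1,1,1).

Computing H_k = (kernel of ∂_k) / (image of ∂_{k+1}):

  H_0: rank C_0 − rank ∂_1 = 8 − 7 = 1, and the invariant factors of ∂_1 are all 1, so H_0 = Z.
  H_1: rank ker ∂_1 − rank ∂_2 = (24 − 7) − 15 = 2, and the invariant factors of ∂_2 are all 1, so H_1 = Z^2.
  H_2: rank ker ∂_2 − rank ∂_3 = (16 − 15) − 0 = 1, and there is no ∂_3, so H_2 = Z.

As a check, the Euler characteristic is 8 − 24 + 16 = 0, which agrees with 1 − 2 + 1 = 0.
(K is a triangulation of the torus T^2.)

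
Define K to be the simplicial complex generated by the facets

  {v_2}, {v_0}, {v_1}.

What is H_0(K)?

H_0 = Z^3.

We work with the vertex ordering v_0 < v_1 < v_2. The simplices of K, each written with vertices in increasing order, are:

  0-simplices (3): [v_0], [v_1], [v_2]

so the chain groups are C_0 ≅ Z^3.

Now H_k = ker ∂_k / im ∂_{k+1}, so:

  H_0: rank C_0 − rank ∂_1 = 3 − 0 = 3, and there is no ∂_1, so H_0 ≅ Z^3.

(K is a triangulation of a set of 3 points.)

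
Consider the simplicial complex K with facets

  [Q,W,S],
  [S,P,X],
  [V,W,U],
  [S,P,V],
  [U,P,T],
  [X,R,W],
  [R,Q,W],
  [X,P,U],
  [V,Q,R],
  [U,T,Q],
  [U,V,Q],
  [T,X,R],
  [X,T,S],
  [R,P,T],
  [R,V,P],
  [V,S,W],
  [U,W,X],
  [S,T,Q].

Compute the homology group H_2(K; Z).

H_2 ≅ 0.

Fix the vertex order P < Q < R < S < T < U < V < W < X and write every simplex with vertices in increasing order. Then dim K = 2 and the simplices of K are:

  0-simplices (9): P, Q, R, S, T, U, V, W, X
  1-simplices (27): PR, PS, PT, PU, PV, PX, QR, QS, QT, QU, QV, QW, RT, RV, RW, RX, ST, SV, SW, SX, TU, TX, UV, UW, UX, VW, WX
  2-simplices (18): PRT, PRV, PSV, PSX, PTU, PUX, QRV, QRW, QST, QSW, QTU, QUV, RTX, RWX, STX, SVW, UVW, UWX

so the chain groups are C_0 ≅ Z^9, C_1 ≅ Z^27, C_2 ≅ Z^18.

The boundary map ∂_1: C_1 → C_0 is given by ∂[p,q] = [q] − [p]. For instance
  ∂TU = U − T.
This gives a 9×27 integer matrix of rank 8; reducing to Smith normal form yields diagonal entries (1,1,1,1,1,1,1,1).

Boundary ∂_2: C_2 → C_1 sends each 2-simplex [p,q,r] to [q,r] − [p,r] + [p,q]. For instance
  ∂RWX = WX − RX + RW,
  ∂QTU = TU − QU + QT.
The resulting 27×18 matrix has rank 18, and its Smith normal form has invariant factors (1,1,1,1,1,1,1,1,1,1,1,1,1,1,1,1,1,2).

Computing H_k = (kernel of ∂_k) / (image of ∂_{k+1}):

  H_2: rank ker ∂_2 − rank ∂_3 = (18 − 18) − 0 = 0, and there is no ∂_3, so H_2 = 0.

(K is a triangulation of the Klein bottle.)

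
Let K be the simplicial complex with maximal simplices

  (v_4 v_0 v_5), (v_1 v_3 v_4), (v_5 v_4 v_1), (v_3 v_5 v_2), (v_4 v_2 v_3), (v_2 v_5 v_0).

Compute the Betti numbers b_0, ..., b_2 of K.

Take the total order v_0 < v_1 < v_2 < v_3 < v_4 < v_5 on the vertex set. Then K (dimension 2) consists of the simplices:

  0-simplices (6): [v_0], [v_1], [v_2], [v_3], [v_4], [v_5]
  1-simplices (12): [v_0,v_2], [v_0,v_4], [v_0,v_5], [v_1,v_3], [v_1,v_4], [v_1,v_5], [v_2,v_3], [v_2,v_4], [v_2,v_5], [v_3,v_4], [v_3,v_5], [v_4,v_5]
  2-simplices (6): [v_0,v_2,v_5], [v_0,v_4,v_5], [v_1,v_3,v_4], [v_1,v_4,v_5], [v_2,v_3,v_4], [v_2,v_3,v_5]

giving chain groups C_0 ≅ Z^6, C_1 ≅ Z^12, C_2 ≅ Z^6.

Boundary ∂_1: C_1 → C_0 sends each edge [p,q] (with p < q) to q − p.
This gives a 6×12 integer matrix of rank 5; reducing to Smith normal form yields diagonal entries (1,1,1,1,1).

Boundary ∂_2: C_2 → C_1 maps a triangle to the signed sum of its edges. For instance
  ∂[v_2,v_3,v_5] = [v_3,v_5] − [v_2,v_5] + [v_2,v_3],
  ∂[v_0,v_4,v_5] = [v_4,v_5] − [v_0,v_5] + [v_0,v_4].
This gives a 12×6 integer matrix of rank 6; reducing to Smith normal form yields diagonal entries (1,1,1,1,1,1).

From H_k ≅ ker(∂_k) / im(∂_{k+1}) we obtain:

  H_0: rank C_0 − rank ∂_1 = 6 − 5 = 1, and the invariant factors of ∂_1 are all 1, so H_0 = Z.
  H_1: rank ker ∂_1 − rank ∂_2 = (12 − 5) − 6 = 1, and the invariant factors of ∂_2 are all 1, so H_1 = Z.
  H_2: rank ker ∂_2 − rank ∂_3 = (6 − 6) − 0 = 0, and there is no ∂_3, so H_2 = 0.

(K is a triangulation of the cylinder S^1 x I.)

Hence the Betti numbers are b_0 = 1, b_1 = 1, b_2 = 0.

b_0 = 1, b_1 = 1, b_2 = 0.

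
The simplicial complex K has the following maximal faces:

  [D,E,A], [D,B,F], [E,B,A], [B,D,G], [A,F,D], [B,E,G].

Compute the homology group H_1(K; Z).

Fix the vertex order A < B < D < E < F < G and write every simplex with vertices in increasing order. Then dim K = 2 and the simplices of K are:

  0-simplices (6): A, B, D, E, F, G
  1-simplices (12): AB, AD, AE, AF, BD, BE, BF, BG, DE, DF, DG, EG
  2-simplices (6): ABE, ADE, ADF, BDF, BDG, BEG

Hence C_0 ≅ Z^6, C_1 ≅ Z^12, C_2 ≅ Z^6.

Boundary ∂_1: C_1 → C_0 maps an edge to its endpoints' difference, ∂[p,q] = q − p. For instance
  ∂DG = G − D.
The resulting 6×12 matrix has rank 5, and its Smith normal form has invariant factors (1,1,1,1,1).

∂_2: C_2 → C_1 maps a triangle to the signed sum of its edges. For instance
  ∂ADF = DF − AF + AD,
  ∂ADE = DE − AE + AD.
The resulting 12×6 matrix has rank 6, and its Smith normal form has invariant factors (1,1,1,1,1,1).

Now H_k = ker ∂_k / im ∂_{k+1}, so:

  H_1: rank ker ∂_1 − rank ∂_2 = (12 − 5) − 6 = 1, and the invariant factors of ∂_2 are all 1, so H_1 ≅ Z.

H_1 ≅ Z.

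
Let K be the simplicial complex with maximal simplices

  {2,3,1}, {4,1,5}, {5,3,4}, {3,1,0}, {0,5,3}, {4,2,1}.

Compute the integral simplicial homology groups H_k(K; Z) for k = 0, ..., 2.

H_0 ≅ Z,  H_1 ≅ Z,  H_2 = 0.

Fix the vertex order 0 < 1 < 2 < 3 < 4 < 5 and write every simplex with vertices in increasing order. Then dim K = 2 and the simplices of K are:

  0-simplices (6): [0], [1], [2], [3], [4], [5]
  1-simplices (12): [0,1], [0,3], [0,5], [1,2], [1,3], [1,4], [1,5], [2,3], [2,4], [3,4], [3,5], [4,5]
  2-simplices (6): [0,1,3], [0,3,5], [1,2,3], [1,2,4], [1,4,5], [3,4,5]

giving chain groups C_0 ≅ Z^6, C_1 ≅ Z^12, C_2 ≅ Z^6.

Boundary ∂_1: C_1 → C_0 maps an edge to its endpoints' difference, ∂[p,q] = q − p. For instance
  ∂[0,5] = [5] − [0].
The 6×12 boundary matrix has rank 5 and Smith normal form diag(1,1,1,1,1).

Boundary ∂_2: C_2 → C_1 maps a triangle to the signed sum of its edges. For instance
  ∂[1,2,3] = [2,3] − [1,3] + [1,2],
  ∂[1,4,5] = [4,5] − [1,5] + [1,4].
The resulting 12×6 matrix has rank 6, and its Smith normal form has invariant factors (1,1,1,1,1,1).

Computing H_k = (kernel of ∂_k) / (image of ∂_{k+1}):

  H_0: rank C_0 − rank ∂_1 = 6 − 5 = 1, and the invariant factors of ∂_1 are all 1, so H_0 = Z.
  H_1: rank ker ∂_1 − rank ∂_2 = (12 − 5) − 6 = 1, and the invariant factors of ∂_2 are all 1, so H_1 = Z.
  H_2: rank ker ∂_2 − rank ∂_3 = (6 − 6) − 0 = 0, and there is no ∂_3, so H_2 = 0.

As a check, the Euler characteristic is 6 − 12 + 6 = 0, which agrees with 1 − 1 + 0 = 0.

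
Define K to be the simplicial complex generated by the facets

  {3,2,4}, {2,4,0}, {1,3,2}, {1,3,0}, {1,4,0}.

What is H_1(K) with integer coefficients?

Fix the vertex order 0 < 1 < 2 < 3 < 4 and write every simplex with vertices in increasing order. Then dim K = 2 and the simplices of K are:

  0-simplices (5): [0], [1], [2], [3], [4]
  1-simplices (10): [0,1], [0,2], [0,3], [0,4], [1,2], [1,3], [1,4], [2,3], [2,4], [3,4]
  2-simplices (5): [0,1,3], [0,1,4], [0,2,4], [1,2,3], [2,3,4]

so the chain groups are C_0 ≅ Z^5, C_1 ≅ Z^10, C_2 ≅ Z^5.

Boundary ∂_1: C_1 → C_0 is given by ∂[p,q] = [q] − [p]. For instance
  ∂[0,3] = [3] − [0].
This gives a 5×10 integer matrix of rank 4; reducing to Smith normal form yields diagonal entries (1,1,1,1).

Boundary ∂_2: C_2 → C_1 sends each 2-simplex [p,q,r] to [q,r] − [p,r] + [p,q]. For instance
  ∂[0,1,4] = [1,4] − [0,4] + [0,1],
  ∂[0,2,4] = [2,4] − [0,4] + [0,2].
As a 10×5 matrix over Z this has rank 5, with invariant factors (1,1,1,1,1).

Now H_k = ker ∂_k / im ∂_{k+1}, so:

  H_1: rank ker ∂_1 − rank ∂_2 = (10 − 4) − 5 = 1, and the invariant factors of ∂_2 are all 1, so H_1 ≅ Z.

H_1 = Z.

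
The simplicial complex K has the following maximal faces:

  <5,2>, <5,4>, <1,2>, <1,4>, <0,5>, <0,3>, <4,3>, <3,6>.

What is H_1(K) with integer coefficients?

Take the total order 0 < 1 < 2 < 3 < 4 < 5 < 6 on the vertex set. Then K (dimension 1) consists of the simplices:

  0-simplices (7): [0], [1], [2], [3], [4], [5], [6]
  1-simplices (8): [0,3], [0,5], [1,2], [1,4], [2,5], [3,4], [3,6], [4,5]

Hence C_0 ≅ Z^7, C_1 ≅ Z^8.

∂_1: C_1 → C_0 is given by ∂[p,q] = [q] − [p]. For instance
  ∂[3,4] = [4] − [3].
The resulting 7×8 matrix has rank 6, and its Smith normal form has invariant factors (1,1,1,1,1,1).

From H_k ≅ ker(∂_k) / im(∂_{k+1}) we obtain:

  H_1: rank ker ∂_1 − rank ∂_2 = (8 − 6) − 0 = 2, and there is no ∂_2, so H_1 ≅ Z^2.

H_1 = Z^2.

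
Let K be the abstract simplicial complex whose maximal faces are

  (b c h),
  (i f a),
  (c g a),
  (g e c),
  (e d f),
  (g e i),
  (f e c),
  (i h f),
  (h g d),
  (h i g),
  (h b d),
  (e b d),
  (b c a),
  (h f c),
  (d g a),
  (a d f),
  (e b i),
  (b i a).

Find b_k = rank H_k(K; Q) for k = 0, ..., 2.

Take the total order a < b < c < d < e < f < g < h < i on the vertex set. Then K (dimension 2) consists of the simplices:

  0-simplices (9): a, b, c, d, e, f, g, h, i
  1-simplices (27): ab, ac, ad, af, ag, ai, bc, bd, be, bh, bi, ce, cf, cg, ch, de, df, dg, dh, ef, eg, ei, fh, fi, gh, gi, hi
  2-simplices (18): abc, abi, acg, adf, adg, afi, bch, bde, bdh, bei, cef, ceg, cfh, def, dgh, egi, fhi, ghi

Hence C_0 ≅ Z^9, C_1 ≅ Z^27, C_2 ≅ Z^18.

∂_1: C_1 → C_0 maps an edge to its endpoints' difference, ∂[p,q] = q − p. For instance
  ∂bd = d − b.
The resulting 9×27 matrix has rank 8, and its Smith normal form has invariant factors (1,1,1,1,1,1,1,1).

The boundary map ∂_2: C_2 → C_1 maps a triangle to the signed sum of its edges. For instance
  ∂bde = de − be + bd,
  ∂cef = ef − cf + ce.
As a 27×18 matrix over Z this has rank 17, with invariant factors (1,1,1,1,1,1,1,1,1,1,1,1,1,1,1,1,1).

From H_k ≅ ker(∂_k) / im(∂_{k+1}) we obtain:

  H_0: rank C_0 − rank ∂_1 = 9 − 8 = 1, and the invariant factors of ∂_1 are all 1, so H_0 = Z.
  H_1: rank ker ∂_1 − rank ∂_2 = (27 − 8) − 17 = 2, and the invariant factors of ∂_2 are all 1, so H_1 = Z^2.
  H_2: rank ker ∂_2 − rank ∂_3 = (18 − 17) − 0 = 1, and there is no ∂_3, so H_2 = Z.

As a check, the Euler characteristic is 9 − 27 + 18 = 0, which agrees with 1 − 2 + 1 = 0.

Hence the Betti numbers are b_0 = 1, b_1 = 2, b_2 = 1.

b_0 = 1, b_1 = 2, b_2 = 1.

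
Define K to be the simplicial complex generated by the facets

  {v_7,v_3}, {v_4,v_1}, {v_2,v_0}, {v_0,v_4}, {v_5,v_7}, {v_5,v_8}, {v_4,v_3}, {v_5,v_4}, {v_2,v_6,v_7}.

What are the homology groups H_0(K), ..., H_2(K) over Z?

Take the total order v_0 < v_1 < v_2 < v_3 < v_4 < v_5 < v_6 < v_7 < v_8 on the vertex set. Then K (dimension 2) consists of the simplices:

  0-simplices (9): [v_0], [v_1], [v_2], [v_3], [v_4], [v_5], [v_6], [v_7], [v_8]
  1-simplices (11): [v_0,v_2], [v_0,v_4], [v_1,v_4], [v_2,v_6], [v_2,v_7], [v_3,v_4], [v_3,v_7], [v_4,v_5], [v_5,v_7], [v_5,v_8], [v_6,v_7]
  2-simplices (1): [v_2,v_6,v_7]

so the chain groups are C_0 ≅ Z^9, C_1 ≅ Z^11, C_2 ≅ Z^1.

The boundary map ∂_1: C_1 → C_0 is given by ∂[p,q] = [q] − [p]. For instance
  ∂[v_6,v_7] = [v_7] − [v_6].
The 9×11 boundary matrix has rank 8 and Smith normal form diag(1,1,1,1,1,1,1,1).

The boundary map ∂_2: C_2 → C_1 acts by ∂[p,q,r] = [q,r] − [p,r] + [p,q]. For instance
  ∂[v_2,v_6,v_7] = [v_6,v_7] − [v_2,v_7] + [v_2,v_6].
The resulting 11×1 matrix has rank 1, and its Smith normal form has invariant factors (1).

Computing H_k = (kernel of ∂_k) / (image of ∂_{k+1}):

  H_0: rank C_0 − rank ∂_1 = 9 − 8 = 1, and the invariant factors of ∂_1 are all 1, so H_0 ≅ Z.
  H_1: rank ker ∂_1 − rank ∂_2 = (11 − 8) − 1 = 2, and the invariant factors of ∂_2 are all 1, so H_1 ≅ Z^2.
  H_2: rank ker ∂_2 − rank ∂_3 = (1 − 1) − 0 = 0, and there is no ∂_3, so H_2 ≅ 0.

As a check, the Euler characteristic is 9 − 11 + 1 = -1, which agrees with 1 − 2 + 0 = -1.

H_0 = Z,  H_1 = Z^2,  H_2 = 0.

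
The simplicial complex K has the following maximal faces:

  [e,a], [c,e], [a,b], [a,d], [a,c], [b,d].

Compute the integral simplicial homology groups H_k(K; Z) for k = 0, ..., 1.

H_0 = Z,  H_1 = Z^2.

Fix the vertex order a < b < c < d < e and write every simplex with vertices in increasing order. Then dim K = 1 and the simplices of K are:

  0-simplices (5): a, b, c, d, e
  1-simplices (6): ab, ac, ad, ae, bd, ce

giving chain groups C_0 ≅ Z^5, C_1 ≅ Z^6.

The boundary map ∂_1: C_1 → C_0 maps an edge to its endpoints' difference, ∂[p,q] = q − p. For instance
  ∂ae = e − a.
As a 5×6 matrix over Z this has rank 4, with invariant factors (1,1,1,1).

Reading off H_k = ker ∂_k / im ∂_{k+1}:

  H_0: rank C_0 − rank ∂_1 = 5 − 4 = 1, and the invariant factors of ∂_1 are all 1, so H_0 ≅ Z.
  H_1: rank ker ∂_1 − rank ∂_2 = (6 − 4) − 0 = 2, and there is no ∂_2, so H_1 ≅ Z^2.

As a check, the Euler characteristic is 5 − 6 = -1, which agrees with 1 − 2 = -1.
(K is a triangulation of a wedge of 2 circles.)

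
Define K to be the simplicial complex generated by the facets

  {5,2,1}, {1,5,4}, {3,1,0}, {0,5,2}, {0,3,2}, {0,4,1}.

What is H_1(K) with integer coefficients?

H_1 = Z.

Take the total order 0 < 1 < 2 < 3 < 4 < 5 on the vertex set. Then K (dimension 2) consists of the simplices:

  0-simplices (6): [0], [1], [2], [3], [4], [5]
  1-simplices (12): [0,1], [0,2], [0,3], [0,4], [0,5], [1,2], [1,3], [1,4], [1,5], [2,3], [2,5], [4,5]
  2-simplices (6): [0,1,3], [0,1,4], [0,2,3], [0,2,5], [1,2,5], [1,4,5]

Hence C_0 ≅ Z^6, C_1 ≅ Z^12, C_2 ≅ Z^6.

∂_1: C_1 → C_0 maps an edge to its endpoints' difference, ∂[p,q] = q − p.
The 6×12 boundary matrix has rank 5 and Smith normal form diag(1,1,1,1,1).

The boundary map ∂_2: C_2 → C_1 maps a triangle to the signed sum of its edges. For instance
  ∂[1,4,5] = [4,5] − [1,5] + [1,4],
  ∂[0,2,5] = [2,5] − [0,5] + [0,2].
As a 12×6 matrix over Z this has rank 6, with invariant factors (1,1,1,1,1,1).

Computing H_k = (kernel of ∂_k) / (image of ∂_{k+1}):

  H_1: rank ker ∂_1 − rank ∂_2 = (12 − 5) − 6 = 1, and the invariant factors of ∂_2 are all 1, so H_1 = Z.

(K is a triangulation of the cylinder S^1 x I.)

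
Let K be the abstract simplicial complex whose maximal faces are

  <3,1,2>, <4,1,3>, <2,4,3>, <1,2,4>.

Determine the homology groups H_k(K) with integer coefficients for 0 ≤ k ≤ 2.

H_0 = Z,  H_1 = 0,  H_2 = Z.

We work with the vertex ordering 1 < 2 < 3 < 4. The simplices of K, each written with vertices in increasing order, are:

  0-simplices (4): [1], [2], [3], [4]
  1-simplices (6): [1,2], [1,3], [1,4], [2,3], [2,4], [3,4]
  2-simplices (4): [1,2,3], [1,2,4], [1,3,4], [2,3,4]

Hence C_0 ≅ Z^4, C_1 ≅ Z^6, C_2 ≅ Z^4.

Boundary ∂_1: C_1 → C_0 maps an edge to its endpoints' difference, ∂[p,q] = q − p.
This gives a 4×6 integer matrix of rank 3; reducing to Smith normal form yields diagonal entries (1,1,1).

Boundary ∂_2: C_2 → C_1 sends each 2-simplex [p,q,r] to [q,r] − [p,r] + [p,q]. For instance
  ∂[1,2,4] = [2,4] − [1,4] + [1,2],
  ∂[1,3,4] = [3,4] − [1,4] + [1,3].
This gives a 6×4 integer matrix of rank 3; reducing to Smith normal form yields diagonal entries (1,1,1).

Computing H_k = (kernel of ∂_k) / (image of ∂_{k+1}):

  H_0: rank C_0 − rank ∂_1 = 4 − 3 = 1, and the invariant factors of ∂_1 are all 1, so H_0 = Z.
  H_1: rank ker ∂_1 − rank ∂_2 = (6 − 3) − 3 = 0, and the invariant factors of ∂_2 are all 1, so H_1 = 0.
  H_2: rank ker ∂_2 − rank ∂_3 = (4 − 3) − 0 = 1, and there is no ∂_3, so H_2 = Z.

As a check, the Euler characteristic is 4 − 6 + 4 = 2, which agrees with 1 − 0 + 1 = 2.
(K is a triangulation of the 2-sphere S^2.)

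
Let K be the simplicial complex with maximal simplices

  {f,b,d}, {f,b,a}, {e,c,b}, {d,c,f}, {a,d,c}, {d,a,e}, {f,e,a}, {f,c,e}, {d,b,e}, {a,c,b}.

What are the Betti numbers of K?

Take the total order a < b < c < d < e < f on the vertex set. Then K (dimension 2) consists of the simplices:

  0-simplices (6): a, b, c, d, e, f
  1-simplices (15): ab, ac, ad, ae, af, bc, bd, be, bf, cd, ce, cf, de, df, ef
  2-simplices (10): abc, abf, acd, ade, aef, bce, bde, bdf, cdf, cef

Hence C_0 ≅ Z^6, C_1 ≅ Z^15, C_2 ≅ Z^10.

The boundary map ∂_1: C_1 → C_0 sends each edge [p,q] (with p < q) to q − p.
This gives a 6×15 integer matrix of rank 5; reducing to Smith normal form yields diagonal entries (1,1,1,1,1).

The boundary map ∂_2: C_2 → C_1 maps a triangle to the signed sum of its edges. For instance
  ∂cef = ef − cf + ce,
  ∂aef = ef − af + ae.
As a 15×10 matrix over Z this has rank 10, with invariant factors (1,1,1,1,1,1,1,1,1,2).

Now H_k = ker ∂_k / im ∂_{k+1}, so:

  H_0: rank C_0 − rank ∂_1 = 6 − 5 = 1, and the invariant factors of ∂_1 are all 1, so H_0 ≅ Z.
  H_1: rank ker ∂_1 − rank ∂_2 = (15 − 5) − 10 = 0, and ∂_2 has invariant factor 2 > 1, so H_1 ≅ Z/2.
  H_2: rank ker ∂_2 − rank ∂_3 = (10 − 10) − 0 = 0, and there is no ∂_3, so H_2 ≅ 0.

As a check, the Euler characteristic is 6 − 15 + 10 = 1, which agrees with 1 − 0 + 0 = 1.

Hence the Betti numbers are b_0 = 1, b_1 = 0, b_2 = 0.

b_0 = 1, b_1 = 0, b_2 = 0.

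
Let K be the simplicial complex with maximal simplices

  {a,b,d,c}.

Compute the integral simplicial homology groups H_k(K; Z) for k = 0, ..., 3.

H_0 ≅ Z,  H_1 = 0,  H_2 = 0,  H_3 = 0.

Fix the vertex order a < b < c < d and write every simplex with vertices in increasing order. Then dim K = 3 and the simplices of K are:

  0-simplices (4): a, b, c, d
  1-simplices (6): ab, ac, ad, bc, bd, cd
  2-simplices (4): abc, abd, acd, bcd
  3-simplices (1): abcd

giving chain groups C_0 ≅ Z^4, C_1 ≅ Z^6, C_2 ≅ Z^4, C_3 ≅ Z^1.

∂_1: C_1 → C_0 is given by ∂[p,q] = [q] − [p].
The resulting 4×6 matrix has rank 3, and its Smith normal form has invariant factors (1,1,1).

The boundary map ∂_2: C_2 → C_1 maps a triangle to the signed sum of its edges. For instance
  ∂abd = bd − ad + ab,
  ∂acd = cd − ad + ac.
The resulting 6×4 matrix has rank 3, and its Smith normal form has invariant factors (1,1,1).

The boundary map ∂_3: C_3 → C_2 sends each 3-simplex σ to the alternating sum Σ_i (−1)^i (σ with its i-th vertex removed). For instance
  ∂abcd = bcd − acd + abd − abc.
This gives a 4×1 integer matrix of rank 1; reducing to Smith normal form yields diagonal entries (1).

From H_k ≅ ker(∂_k) / im(∂_{k+1}) we obtain:

  H_0: rank C_0 − rank ∂_1 = 4 − 3 = 1, and the invariant factors of ∂_1 are all 1, so H_0 = Z.
  H_1: rank ker ∂_1 − rank ∂_2 = (6 − 3) − 3 = 0, and the invariant factors of ∂_2 are all 1, so H_1 = 0.
  H_2: rank ker ∂_2 − rank ∂_3 = (4 − 3) − 1 = 0, and the invariant factors of ∂_3 are all 1, so H_2 = 0.
  H_3: rank ker ∂_3 − rank ∂_4 = (1 − 1) − 0 = 0, and there is no ∂_4, so H_3 = 0.

As a check, the Euler characteristic is 4 − 6 + 4 − 1 = 1, which agrees with 1 − 0 + 0 − 0 = 1.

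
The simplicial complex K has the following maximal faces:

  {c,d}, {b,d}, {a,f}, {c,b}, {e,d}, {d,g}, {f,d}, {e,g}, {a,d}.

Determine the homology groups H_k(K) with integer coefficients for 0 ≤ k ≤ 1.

Take the total order a < b < c < d < e < f < g on the vertex set. Then K (dimension 1) consists of the simplices:

  0-simplices (7): a, b, c, d, e, f, g
  1-simplices (9): ad, af, bc, bd, cd, de, df, dg, eg

so the chain groups are C_0 ≅ Z^7, C_1 ≅ Z^9.

∂_1: C_1 → C_0 is given by ∂[p,q] = [q] − [p].
As a 7×9 matrix over Z this has rank 6, with invariant factors (1,1,1,1,1,1).

Computing H_k = (kernel of ∂_k) / (image of ∂_{k+1}):

  H_0: rank C_0 − rank ∂_1 = 7 − 6 = 1, and the invariant factors of ∂_1 are all 1, so H_0 = Z.
  H_1: rank ker ∂_1 − rank ∂_2 = (9 − 6) − 0 = 3, and there is no ∂_2, so H_1 = Z^3.

As a check, the Euler characteristic is 7 − 9 = -2, which agrees with 1 − 3 = -2.

H_0 ≅ Z,  H_1 ≅ Z^3.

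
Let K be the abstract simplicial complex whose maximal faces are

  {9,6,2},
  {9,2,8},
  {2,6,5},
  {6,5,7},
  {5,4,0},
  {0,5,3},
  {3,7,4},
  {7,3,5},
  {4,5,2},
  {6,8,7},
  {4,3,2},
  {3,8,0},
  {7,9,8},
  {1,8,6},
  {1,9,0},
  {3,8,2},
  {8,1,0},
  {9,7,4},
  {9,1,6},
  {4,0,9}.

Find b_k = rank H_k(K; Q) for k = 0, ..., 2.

b_0 = 1, b_1 = 1, b_2 = 0.

Fix the vertex order 0 < 1 < 2 < 3 < 4 < 5 < 6 < 7 < 8 < 9 and write every simplex with vertices in increasing order. Then dim K = 2 and the simplices of K are:

  0-simplices (10): [0], [1], [2], [3], [4], [5], [6], [7], [8], [9]
  1-simplices (30): (30 of them)
  2-simplices (20): (20 of them)

so the chain groups are C_0 ≅ Z^10, C_1 ≅ Z^30, C_2 ≅ Z^20.

The boundary map ∂_1: C_1 → C_0 sends each edge [p,q] (with p < q) to q − p. For instance
  ∂[2,4] = [4] − [2].
This gives a 10×30 integer matrix of rank 9; reducing to Smith normal form yields diagonal entries (1,1,1,1,1,1,1,1,1).

The boundary map ∂_2: C_2 → C_1 acts by ∂[p,q,r] = [q,r] − [p,r] + [p,q]. For instance
  ∂[2,8,9] = [8,9] − [2,9] + [2,8],
  ∂[2,4,5] = [4,5] − [2,5] + [2,4].
As a 30×20 matrix over Z this has rank 20, with invariant factors (1,1,1,1,1,1,1,1,1,1,1,1,1,1,1,1,1,1,1,2).

Now H_k = ker ∂_k / im ∂_{k+1}, so:

  H_0: rank C_0 − rank ∂_1 = 10 − 9 = 1, and the invariant factors of ∂_1 are all 1, so H_0 ≅ Z.
  H_1: rank ker ∂_1 − rank ∂_2 = (30 − 9) − 20 = 1, and ∂_2 has invariant factor 2 > 1, so H_1 ≅ Z ⊕ Z/2Z.
  H_2: rank ker ∂_2 − rank ∂_3 = (20 − 20) − 0 = 0, and there is no ∂_3, so H_2 ≅ 0.

Hence the Betti numbers are b_0 = 1, b_1 = 1, b_2 = 0.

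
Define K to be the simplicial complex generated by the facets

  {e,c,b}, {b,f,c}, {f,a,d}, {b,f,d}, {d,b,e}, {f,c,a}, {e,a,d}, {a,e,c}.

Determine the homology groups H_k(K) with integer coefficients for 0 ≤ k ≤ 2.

Order the vertices as a < b < c < d < e < f. Listing each simplex with vertices in this order, K has dimension 2 with simplices:

  0-simplices (6): a, b, c, d, e, f
  1-simplices (12): ac, ad, ae, af, bc, bd, be, bf, ce, cf, de, df
  2-simplices (8): ace, acf, ade, adf, bce, bcf, bde, bdf

so the chain groups are C_0 ≅ Z^6, C_1 ≅ Z^12, C_2 ≅ Z^8.

Boundary ∂_1: C_1 → C_0 maps an edge to its endpoints' difference, ∂[p,q] = q − p.
The resulting 6×12 matrix has rank 5, and its Smith normal form has invariant factors (1,1,1,1,1).

∂_2: C_2 → C_1 maps a triangle to the signed sum of its edges. For instance
  ∂adf = df − af + ad,
  ∂ace = ce − ae + ac.
This gives a 12×8 integer matrix of rank 7; reducing to Smith normal form yields diagonal entries (1,1,1,1,1,1,1).

Computing H_k = (kernel of ∂_k) / (image of ∂_{k+1}):

  H_0: rank C_0 − rank ∂_1 = 6 − 5 = 1, and the invariant factors of ∂_1 are all 1, so H_0 ≅ Z.
  H_1: rank ker ∂_1 − rank ∂_2 = (12 − 5) − 7 = 0, and the invariant factors of ∂_2 are all 1, so H_1 ≅ 0.
  H_2: rank ker ∂_2 − rank ∂_3 = (8 − 7) − 0 = 1, and there is no ∂_3, so H_2 ≅ Z.

(K is a triangulation of the 2-sphere S^2.)

H_0 = Z,  H_1 = 0,  H_2 = Z.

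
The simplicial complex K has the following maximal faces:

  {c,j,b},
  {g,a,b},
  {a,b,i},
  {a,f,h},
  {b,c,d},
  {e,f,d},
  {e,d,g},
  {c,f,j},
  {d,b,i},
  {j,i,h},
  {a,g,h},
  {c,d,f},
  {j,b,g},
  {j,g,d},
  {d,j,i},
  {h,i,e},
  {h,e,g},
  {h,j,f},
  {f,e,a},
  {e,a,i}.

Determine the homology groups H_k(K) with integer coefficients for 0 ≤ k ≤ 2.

H_0 ≅ Z,  H_1 ≅ Z ⊕ Z/2,  H_2 = 0.

Fix the vertex order a < b < c < d < e < f < g < h < i < j and write every simplex with vertices in increasing order. Then dim K = 2 and the simplices of K are:

  0-simplices (10): a, b, c, d, e, f, g, h, i, j
  1-simplices (30): ab, ae, af, ag, ah, ai, bc, bd, bg, bi, bj, cd, cf, cj, de, df, dg, di, dj, ef, eg, eh, ei, fh, fj, gh, gj, hi, hj, ij
  2-simplices (20): abg, abi, aef, aei, afh, agh, bcd, bcj, bdi, bgj, cdf, cfj, def, deg, dgj, dij, egh, ehi, fhj, hij

so the chain groups are C_0 ≅ Z^10, C_1 ≅ Z^30, C_2 ≅ Z^20.

The boundary map ∂_1: C_1 → C_0 is given by ∂[p,q] = [q] − [p]. For instance
  ∂hi = i − h.
This gives a 10×30 integer matrix of rank 9; reducing to Smith normal form yields diagonal entries (1,1,1,1,1,1,1,1,1).

Boundary ∂_2: C_2 → C_1 sends each 2-simplex [p,q,r] to [q,r] − [p,r] + [p,q]. For instance
  ∂fhj = hj − fj + fh,
  ∂hij = ij − hj + hi.
The 30×20 boundary matrix has rank 20 and Smith normal form diag(1,1,1,1,1,1,1,1,1,1,1,1,1,1,1,1,1,1,1,2).

Reading off H_k = ker ∂_k / im ∂_{k+1}:

  H_0: rank C_0 − rank ∂_1 = 10 − 9 = 1, and the invariant factors of ∂_1 are all 1, so H_0 = Z.
  H_1: rank ker ∂_1 − rank ∂_2 = (30 − 9) − 20 = 1, and ∂_2 has invariant factor 2 > 1, so H_1 = Z ⊕ Z/2.
  H_2: rank ker ∂_2 − rank ∂_3 = (20 − 20) − 0 = 0, and there is no ∂_3, so H_2 = 0.

As a check, the Euler characteristic is 10 − 30 + 20 = 0, which agrees with 1 − 1 + 0 = 0.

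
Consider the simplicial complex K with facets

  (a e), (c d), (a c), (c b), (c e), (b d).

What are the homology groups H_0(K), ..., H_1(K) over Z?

H_0 ≅ Z,  H_1 ≅ Z^2.

Fix the vertex order a < b < c < d < e and write every simplex with vertices in increasing order. Then dim K = 1 and the simplices of K are:

  0-simplices (5): a, b, c, d, e
  1-simplices (6): ac, ae, bc, bd, cd, ce

so the chain groups are C_0 ≅ Z^5, C_1 ≅ Z^6.

∂_1: C_1 → C_0 sends each edge [p,q] (with p < q) to q − p. For instance
  ∂bc = c − b.
The 5×6 boundary matrix has rank 4 and Smith normal form diag(1,1,1,1).

Reading off H_k = ker ∂_k / im ∂_{k+1}:

  H_0: rank C_0 − rank ∂_1 = 5 − 4 = 1, and the invariant factors of ∂_1 are all 1, so H_0 = Z.
  H_1: rank ker ∂_1 − rank ∂_2 = (6 − 4) − 0 = 2, and there is no ∂_2, so H_1 = Z^2.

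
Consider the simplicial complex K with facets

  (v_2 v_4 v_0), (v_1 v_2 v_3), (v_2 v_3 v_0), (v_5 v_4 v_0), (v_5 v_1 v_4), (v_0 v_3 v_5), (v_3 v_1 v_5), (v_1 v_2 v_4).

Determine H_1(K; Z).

K has 6 vertices, 12 edges, 8 triangles.
rank ∂_1 = 5, rank ∂_2 = 7 ⇒ b_1 = 12 − 5 − 7 = 0; all invariant factors of ∂_2 are 1 so no torsion. So H_1 ≅ 0.

H_1 = 0.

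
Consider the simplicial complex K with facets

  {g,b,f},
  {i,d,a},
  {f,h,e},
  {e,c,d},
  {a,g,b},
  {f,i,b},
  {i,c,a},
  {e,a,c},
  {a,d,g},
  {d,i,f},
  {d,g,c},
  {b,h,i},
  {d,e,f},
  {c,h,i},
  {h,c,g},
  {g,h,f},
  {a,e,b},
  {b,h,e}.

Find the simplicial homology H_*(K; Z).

H_0 = Z,  H_1 = Z ⊕ Z/2,  H_2 = 0.

We work with the vertex ordering a < b < c < d < e < f < g < h < i. The simplices of K, each written with vertices in increasing order, are:

  0-simplices (9): a, b, c, d, e, f, g, h, i
  1-simplices (27): ab, ac, ad, ae, ag, ai, be, bf, bg, bh, bi, cd, ce, cg, ch, ci, de, df, dg, di, ef, eh, fg, fh, fi, gh, hi
  2-simplices (18): abe, abg, ace, aci, adg, adi, beh, bfg, bfi, bhi, cde, cdg, cgh, chi, def, dfi, efh, fgh

Hence C_0 ≅ Z^9, C_1 ≅ Z^27, C_2 ≅ Z^18.

The boundary map ∂_1: C_1 → C_0 maps an edge to its endpoints' difference, ∂[p,q] = q − p. For instance
  ∂ae = e − a.
The resulting 9×27 matrix has rank 8, and its Smith normal form has invariant factors (1,1,1,1,1,1,1,1).

The boundary map ∂_2: C_2 → C_1 maps a triangle to the signed sum of its edges. For instance
  ∂abg = bg − ag + ab,
  ∂bfi = fi − bi + bf.
As a 27×18 matrix over Z this has rank 18, with invariant factors (1,1,1,1,1,1,1,1,1,1,1,1,1,1,1,1,1,2).

Computing H_k = (kernel of ∂_k) / (image of ∂_{k+1}):

  H_0: rank C_0 − rank ∂_1 = 9 − 8 = 1, and the invariant factors of ∂_1 are all 1, so H_0 ≅ Z.
  H_1: rank ker ∂_1 − rank ∂_2 = (27 − 8) − 18 = 1, and ∂_2 has invariant factor 2 > 1, so H_1 ≅ Z ⊕ Z/2.
  H_2: rank ker ∂_2 − rank ∂_3 = (18 − 18) − 0 = 0, and there is no ∂_3, so H_2 ≅ 0.

(K is a triangulation of the Klein bottle.)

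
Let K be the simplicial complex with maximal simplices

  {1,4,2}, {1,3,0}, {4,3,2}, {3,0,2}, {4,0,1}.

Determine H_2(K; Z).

Order the vertices as 0 < 1 < 2 < 3 < 4. Listing each simplex with vertices in this order, K has dimension 2 with simplices:

  0-simplices (5): [0], [1], [2], [3], [4]
  1-simplices (10): [0,1], [0,2], [0,3], [0,4], [1,2], [1,3], [1,4], [2,3], [2,4], [3,4]
  2-simplices (5): [0,1,3], [0,1,4], [0,2,3], [1,2,4], [2,3,4]

so the chain groups are C_0 ≅ Z^5, C_1 ≅ Z^10, C_2 ≅ Z^5.

The boundary map ∂_1: C_1 → C_0 maps an edge to its endpoints' difference, ∂[p,q] = q − p.
The 5×10 boundary matrix has rank 4 and Smith normal form diag(1,1,1,1).

∂_2: C_2 → C_1 acts by ∂[p,q,r] = [q,r] − [p,r] + [p,q]. For instance
  ∂[0,1,3] = [1,3] − [0,3] + [0,1],
  ∂[2,3,4] = [3,4] − [2,4] + [2,3].
As a 10×5 matrix over Z this has rank 5, with invariant factors (1,1,1,1,1).

Computing H_k = (kernel of ∂_k) / (image of ∂_{k+1}):

  H_2: rank ker ∂_2 − rank ∂_3 = (5 − 5) − 0 = 0, and there is no ∂_3, so H_2 ≅ 0.

H_2 ≅ 0.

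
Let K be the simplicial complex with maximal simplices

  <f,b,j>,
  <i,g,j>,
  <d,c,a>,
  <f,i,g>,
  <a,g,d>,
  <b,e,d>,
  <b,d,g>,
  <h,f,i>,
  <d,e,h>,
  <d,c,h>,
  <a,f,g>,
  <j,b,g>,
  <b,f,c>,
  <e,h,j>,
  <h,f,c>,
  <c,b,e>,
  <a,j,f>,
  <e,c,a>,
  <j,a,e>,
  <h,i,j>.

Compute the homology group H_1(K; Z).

Fix the vertex order a < b < c < d < e < f < g < h < i < j and write every simplex with vertices in increasing order. Then dim K = 2 and the simplices of K are:

  0-simplices (10): a, b, c, d, e, f, g, h, i, j
  1-simplices (30): ac, ad, ae, af, ag, aj, bc, bd, be, bf, bg, bj, cd, ce, cf, ch, de, dg, dh, eh, ej, fg, fh, fi, fj, gi, gj, hi, hj, ij
  2-simplices (20): acd, ace, adg, aej, afg, afj, bce, bcf, bde, bdg, bfj, bgj, cdh, cfh, deh, ehj, fgi, fhi, gij, hij

Hence C_0 ≅ Z^10, C_1 ≅ Z^30, C_2 ≅ Z^20.

Boundary ∂_1: C_1 → C_0 maps an edge to its endpoints' difference, ∂[p,q] = q − p.
This gives a 10×30 integer matrix of rank 9; reducing to Smith normal form yields diagonal entries (1,1,1,1,1,1,1,1,1).

The boundary map ∂_2: C_2 → C_1 acts by ∂[p,q,r] = [q,r] − [p,r] + [p,q]. For instance
  ∂bde = de − be + bd,
  ∂afg = fg − ag + af.
The resulting 30×20 matrix has rank 20, and its Smith normal form has invariant factors (1,1,1,1,1,1,1,1,1,1,1,1,1,1,1,1,1,1,1,2).

From H_k ≅ ker(∂_k) / im(∂_{k+1}) we obtain:

  H_1: rank ker ∂_1 − rank ∂_2 = (30 − 9) − 20 = 1, and ∂_2 has invariant factor 2 > 1, so H_1 ≅ Z ⊕ Z/2.

(K is a triangulation of the Klein bottle.)

H_1 ≅ Z ⊕ Z/2.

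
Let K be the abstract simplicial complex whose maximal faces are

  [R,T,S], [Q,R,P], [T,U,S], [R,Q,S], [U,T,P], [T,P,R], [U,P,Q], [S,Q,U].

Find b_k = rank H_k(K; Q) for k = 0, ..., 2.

b_0 = 1, b_1 = 0, b_2 = 1.

Fix the vertex order P < Q < R < S < T < U and write every simplex with vertices in increasing order. Then dim K = 2 and the simplices of K are:

  0-simplices (6): P, Q, R, S, T, U
  1-simplices (12): PQ, PR, PT, PU, QR, QS, QU, RS, RT, ST, SU, TU
  2-simplices (8): PQR, PQU, PRT, PTU, QRS, QSU, RST, STU

so the chain groups are C_0 ≅ Z^6, C_1 ≅ Z^12, C_2 ≅ Z^8.

The boundary map ∂_1: C_1 → C_0 maps an edge to its endpoints' difference, ∂[p,q] = q − p.
The resulting 6×12 matrix has rank 5, and its Smith normal form has invariant factors (1,1,1,1,1).

∂_2: C_2 → C_1 maps a triangle to the signed sum of its edges. For instance
  ∂QRS = RS − QS + QR,
  ∂QSU = SU − QU + QS.
This gives a 12×8 integer matrix of rank 7; reducing to Smith normal form yields diagonal entries (1,1,1,1,1,1,1).

Reading off H_k = ker ∂_k / im ∂_{k+1}:

  H_0: rank C_0 − rank ∂_1 = 6 − 5 = 1, and the invariant factors of ∂_1 are all 1, so H_0 ≅ Z.
  H_1: rank ker ∂_1 − rank ∂_2 = (12 − 5) − 7 = 0, and the invariant factors of ∂_2 are all 1, so H_1 ≅ 0.
  H_2: rank ker ∂_2 − rank ∂_3 = (8 − 7) − 0 = 1, and there is no ∂_3, so H_2 ≅ Z.

(K is a triangulation of the 2-sphere S^2.)

Hence the Betti numbers are b_0 = 1, b_1 = 0, b_2 = 1.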